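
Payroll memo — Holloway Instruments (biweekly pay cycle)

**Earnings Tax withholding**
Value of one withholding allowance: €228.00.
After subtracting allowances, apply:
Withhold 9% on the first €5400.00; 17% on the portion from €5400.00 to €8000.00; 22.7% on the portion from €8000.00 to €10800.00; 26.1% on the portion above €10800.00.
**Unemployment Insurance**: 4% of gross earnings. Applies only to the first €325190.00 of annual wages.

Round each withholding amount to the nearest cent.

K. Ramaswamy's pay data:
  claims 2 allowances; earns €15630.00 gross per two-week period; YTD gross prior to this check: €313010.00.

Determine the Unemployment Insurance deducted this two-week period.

Unemployment Insurance: cap €325190.00 − YTD €313010.00 = €12180.00 subject; 4% × €12180.00 = €487.20

€487.20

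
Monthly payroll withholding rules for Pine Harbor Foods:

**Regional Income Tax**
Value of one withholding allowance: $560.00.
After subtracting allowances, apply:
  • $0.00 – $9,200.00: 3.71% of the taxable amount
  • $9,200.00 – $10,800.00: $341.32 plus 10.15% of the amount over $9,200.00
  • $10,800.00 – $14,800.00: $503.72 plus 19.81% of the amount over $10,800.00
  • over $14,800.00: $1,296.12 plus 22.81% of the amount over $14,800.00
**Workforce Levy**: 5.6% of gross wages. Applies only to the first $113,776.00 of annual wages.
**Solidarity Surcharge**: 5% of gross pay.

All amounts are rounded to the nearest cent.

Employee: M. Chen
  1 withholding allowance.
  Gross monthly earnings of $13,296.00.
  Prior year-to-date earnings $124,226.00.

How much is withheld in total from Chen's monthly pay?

$1,552.04

Regional Income Tax: taxable = $13,296.00 − 1×$560.00 = $12,736.00
  $503.72 + 19.81% × ($12,736.00 − $10,800.00) = $503.72 + 19.81% × $1,936.00 = $887.24
Workforce Levy: YTD $124,226.00 ≥ cap $113,776.00 → $0.00
Solidarity Surcharge: 5% × $13,296.00 = $664.80
Total: $887.24 + $0.00 + $664.80 = $1,552.04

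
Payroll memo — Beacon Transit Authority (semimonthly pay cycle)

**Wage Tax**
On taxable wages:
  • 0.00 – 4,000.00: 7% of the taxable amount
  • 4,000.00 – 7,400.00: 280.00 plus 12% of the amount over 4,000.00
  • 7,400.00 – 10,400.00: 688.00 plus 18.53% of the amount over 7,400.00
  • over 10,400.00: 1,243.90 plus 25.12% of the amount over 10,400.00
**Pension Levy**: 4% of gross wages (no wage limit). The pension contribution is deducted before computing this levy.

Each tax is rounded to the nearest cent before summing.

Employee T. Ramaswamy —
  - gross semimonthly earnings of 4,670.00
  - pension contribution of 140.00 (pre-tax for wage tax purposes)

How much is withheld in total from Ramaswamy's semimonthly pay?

Wage Tax: taxable = 4,670.00 − 140.00 = 4,530.00
  280.00 + 12% × (4,530.00 − 4,000.00) = 280.00 + 12% × 530.00 = 343.60
Pension Levy: 4% × 4,530.00 = 181.20
Total: 343.60 + 181.20 = 524.80

524.80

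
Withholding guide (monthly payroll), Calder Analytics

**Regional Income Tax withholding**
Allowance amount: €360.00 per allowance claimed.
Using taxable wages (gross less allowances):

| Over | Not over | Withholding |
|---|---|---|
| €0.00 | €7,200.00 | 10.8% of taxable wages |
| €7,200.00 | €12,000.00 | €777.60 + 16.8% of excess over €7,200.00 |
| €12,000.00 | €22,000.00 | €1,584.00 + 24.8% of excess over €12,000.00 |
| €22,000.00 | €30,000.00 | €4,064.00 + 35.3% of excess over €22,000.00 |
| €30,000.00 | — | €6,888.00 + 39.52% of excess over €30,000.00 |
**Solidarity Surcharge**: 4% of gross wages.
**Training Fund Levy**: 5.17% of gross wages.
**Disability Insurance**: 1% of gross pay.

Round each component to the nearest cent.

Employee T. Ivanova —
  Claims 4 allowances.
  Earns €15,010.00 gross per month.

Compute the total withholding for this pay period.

€3,499.88

Regional Income Tax: taxable = €15,010.00 − 4×€360.00 = €13,570.00
  €1,584.00 + 24.8% × (€13,570.00 − €12,000.00) = €1,584.00 + 24.8% × €1,570.00 = €1,973.36
Solidarity Surcharge: 4% × €15,010.00 = €600.40
Training Fund Levy: 5.17% × €15,010.00 = €776.02
Disability Insurance: 1% × €15,010.00 = €150.10
Total: €1,973.36 + €600.40 + €776.02 + €150.10 = €3,499.88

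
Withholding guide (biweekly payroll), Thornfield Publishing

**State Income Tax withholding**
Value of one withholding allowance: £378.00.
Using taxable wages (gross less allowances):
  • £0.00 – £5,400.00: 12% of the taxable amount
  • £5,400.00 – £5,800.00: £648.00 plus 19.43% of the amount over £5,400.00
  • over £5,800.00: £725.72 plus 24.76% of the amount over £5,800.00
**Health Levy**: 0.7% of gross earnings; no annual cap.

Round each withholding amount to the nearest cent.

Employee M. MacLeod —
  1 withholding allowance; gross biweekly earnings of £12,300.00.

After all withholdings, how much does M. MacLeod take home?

£9,972.37

State Income Tax: taxable = £12,300.00 − 1×£378.00 = £11,922.00
  £725.72 + 24.76% × (£11,922.00 − £5,800.00) = £725.72 + 24.76% × £6,122.00 = £2,241.53
Health Levy: 0.7% × £12,300.00 = £86.10
Total withheld: £2,241.53 + £86.10 = £2,327.63
Net pay: £12,300.00 − £2,327.63 = £9,972.37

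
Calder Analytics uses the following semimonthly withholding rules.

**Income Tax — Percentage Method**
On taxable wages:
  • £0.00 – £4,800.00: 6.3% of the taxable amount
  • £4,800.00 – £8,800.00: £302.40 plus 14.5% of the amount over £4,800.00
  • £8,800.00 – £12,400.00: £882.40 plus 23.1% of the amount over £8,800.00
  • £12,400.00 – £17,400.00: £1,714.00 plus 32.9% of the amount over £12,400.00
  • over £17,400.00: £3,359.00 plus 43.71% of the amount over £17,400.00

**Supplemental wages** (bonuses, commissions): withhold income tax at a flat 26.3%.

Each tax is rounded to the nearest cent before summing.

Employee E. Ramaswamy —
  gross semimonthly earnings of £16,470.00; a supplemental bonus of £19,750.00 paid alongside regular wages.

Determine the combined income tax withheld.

£8,247.28

Income Tax: taxable = £16,470.00
  £1,714.00 + 32.9% × (£16,470.00 − £12,400.00) = £1,714.00 + 32.9% × £4,070.00 = £3,053.03
Supplemental (26.3% flat on bonus): 26.3% × £19,750.00 = £5,194.25
Total income tax: £3,053.03 + £5,194.25 = £8,247.28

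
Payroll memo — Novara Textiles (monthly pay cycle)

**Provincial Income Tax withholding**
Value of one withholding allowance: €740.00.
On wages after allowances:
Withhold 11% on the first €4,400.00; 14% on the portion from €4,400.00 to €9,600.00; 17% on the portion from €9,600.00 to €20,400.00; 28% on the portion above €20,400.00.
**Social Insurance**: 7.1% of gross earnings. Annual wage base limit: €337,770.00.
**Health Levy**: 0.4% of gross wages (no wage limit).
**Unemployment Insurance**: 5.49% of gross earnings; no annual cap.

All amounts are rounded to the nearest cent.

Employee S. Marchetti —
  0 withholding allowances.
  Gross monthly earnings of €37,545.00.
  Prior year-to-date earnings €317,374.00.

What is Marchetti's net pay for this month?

Provincial Income Tax: taxable = €37,545.00
  €3,048.00 + 28% × (€37,545.00 − €20,400.00) = €3,048.00 + 28% × €17,145.00 = €7,848.60
Social Insurance: cap €337,770.00 − YTD €317,374.00 = €20,396.00 subject; 7.1% × €20,396.00 = €1,448.12
Health Levy: 0.4% × €37,545.00 = €150.18
Unemployment Insurance: 5.49% × €37,545.00 = €2,061.22
Total withheld: €7,848.60 + €1,448.12 + €150.18 + €2,061.22 = €11,508.12
Net pay: €37,545.00 − €11,508.12 = €26,036.88

€26,036.88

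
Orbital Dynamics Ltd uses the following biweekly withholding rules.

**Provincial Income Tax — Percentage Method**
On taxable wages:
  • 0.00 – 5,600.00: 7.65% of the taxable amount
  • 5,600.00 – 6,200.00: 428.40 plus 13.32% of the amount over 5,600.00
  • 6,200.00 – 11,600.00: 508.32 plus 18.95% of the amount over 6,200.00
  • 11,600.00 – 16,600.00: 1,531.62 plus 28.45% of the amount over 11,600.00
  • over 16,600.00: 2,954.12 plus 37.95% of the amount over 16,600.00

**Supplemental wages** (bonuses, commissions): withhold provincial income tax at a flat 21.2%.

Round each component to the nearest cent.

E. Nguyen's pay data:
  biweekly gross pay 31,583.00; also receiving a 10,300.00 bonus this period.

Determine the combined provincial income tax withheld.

Provincial Income Tax: taxable = 31,583.00
  2,954.12 + 37.95% × (31,583.00 − 16,600.00) = 2,954.12 + 37.95% × 14,983.00 = 8,640.17
Supplemental (21.2% flat on bonus): 21.2% × 10,300.00 = 2,183.60
Total provincial income tax: 8,640.17 + 2,183.60 = 10,823.77

10,823.77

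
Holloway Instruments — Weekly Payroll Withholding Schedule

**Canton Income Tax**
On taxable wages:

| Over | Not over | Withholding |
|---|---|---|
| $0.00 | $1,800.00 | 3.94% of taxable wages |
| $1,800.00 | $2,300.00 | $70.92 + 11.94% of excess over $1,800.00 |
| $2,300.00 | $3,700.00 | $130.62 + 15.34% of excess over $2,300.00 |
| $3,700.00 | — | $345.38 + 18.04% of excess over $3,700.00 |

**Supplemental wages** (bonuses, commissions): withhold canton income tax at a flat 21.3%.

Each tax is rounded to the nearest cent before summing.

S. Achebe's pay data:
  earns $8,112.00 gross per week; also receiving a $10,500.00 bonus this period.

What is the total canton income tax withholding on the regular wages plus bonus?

Canton Income Tax: taxable = $8,112.00
  $345.38 + 18.04% × ($8,112.00 − $3,700.00) = $345.38 + 18.04% × $4,412.00 = $1,141.30
Supplemental (21.3% flat on bonus): 21.3% × $10,500.00 = $2,236.50
Total canton income tax: $1,141.30 + $2,236.50 = $3,377.80

$3,377.80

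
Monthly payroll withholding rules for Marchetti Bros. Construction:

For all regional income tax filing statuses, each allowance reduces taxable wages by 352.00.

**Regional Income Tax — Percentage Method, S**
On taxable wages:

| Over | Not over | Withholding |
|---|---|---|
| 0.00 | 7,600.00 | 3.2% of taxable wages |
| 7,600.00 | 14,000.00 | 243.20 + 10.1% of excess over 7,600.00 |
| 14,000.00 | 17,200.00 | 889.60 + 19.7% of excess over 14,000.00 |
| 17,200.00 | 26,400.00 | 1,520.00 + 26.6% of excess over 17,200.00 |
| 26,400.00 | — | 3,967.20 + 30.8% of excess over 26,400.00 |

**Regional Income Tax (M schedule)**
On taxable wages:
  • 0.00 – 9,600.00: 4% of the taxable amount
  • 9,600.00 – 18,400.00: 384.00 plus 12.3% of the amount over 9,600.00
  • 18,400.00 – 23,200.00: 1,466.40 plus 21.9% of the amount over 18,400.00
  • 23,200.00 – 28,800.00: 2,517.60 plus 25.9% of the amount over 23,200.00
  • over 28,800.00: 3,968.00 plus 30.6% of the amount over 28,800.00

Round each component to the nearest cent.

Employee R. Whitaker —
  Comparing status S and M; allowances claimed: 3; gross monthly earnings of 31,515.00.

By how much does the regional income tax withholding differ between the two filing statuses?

Regional Income Tax (S): taxable = 31,515.00 − 3×352.00 = 30,459.00
  3,967.20 + 30.8% × (30,459.00 − 26,400.00) = 3,967.20 + 30.8% × 4,059.00 = 5,217.37
Regional Income Tax (M): taxable = 31,515.00 − 3×352.00 = 30,459.00
  3,968.00 + 30.6% × (30,459.00 − 28,800.00) = 3,968.00 + 30.6% × 1,659.00 = 4,475.65
Difference: |5,217.37 − 4,475.65| = 741.72 (higher under S)

741.72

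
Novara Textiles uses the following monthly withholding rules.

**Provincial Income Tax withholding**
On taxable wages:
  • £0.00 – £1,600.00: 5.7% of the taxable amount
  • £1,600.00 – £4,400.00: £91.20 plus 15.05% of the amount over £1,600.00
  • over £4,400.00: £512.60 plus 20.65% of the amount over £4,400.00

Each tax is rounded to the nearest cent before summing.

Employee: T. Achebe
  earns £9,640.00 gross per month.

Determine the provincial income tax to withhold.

Provincial Income Tax: taxable = £9,640.00
  £512.60 + 20.65% × (£9,640.00 − £4,400.00) = £512.60 + 20.65% × £5,240.00 = £1,594.66

£1,594.66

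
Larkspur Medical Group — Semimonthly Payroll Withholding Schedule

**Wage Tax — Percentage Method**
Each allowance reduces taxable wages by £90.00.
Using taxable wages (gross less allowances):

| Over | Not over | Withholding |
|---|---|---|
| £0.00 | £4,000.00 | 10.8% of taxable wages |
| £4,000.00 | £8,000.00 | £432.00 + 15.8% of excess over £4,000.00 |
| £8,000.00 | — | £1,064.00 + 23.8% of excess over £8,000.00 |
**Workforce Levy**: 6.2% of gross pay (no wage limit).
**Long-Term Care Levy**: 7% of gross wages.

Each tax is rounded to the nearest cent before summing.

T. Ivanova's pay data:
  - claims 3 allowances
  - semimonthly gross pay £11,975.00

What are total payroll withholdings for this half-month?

Wage Tax: taxable = £11,975.00 − 3×£90.00 = £11,705.00
  £1,064.00 + 23.8% × (£11,705.00 − £8,000.00) = £1,064.00 + 23.8% × £3,705.00 = £1,945.79
Workforce Levy: 6.2% × £11,975.00 = £742.45
Long-Term Care Levy: 7% × £11,975.00 = £838.25
Total: £1,945.79 + £742.45 + £838.25 = £3,526.49

£3,526.49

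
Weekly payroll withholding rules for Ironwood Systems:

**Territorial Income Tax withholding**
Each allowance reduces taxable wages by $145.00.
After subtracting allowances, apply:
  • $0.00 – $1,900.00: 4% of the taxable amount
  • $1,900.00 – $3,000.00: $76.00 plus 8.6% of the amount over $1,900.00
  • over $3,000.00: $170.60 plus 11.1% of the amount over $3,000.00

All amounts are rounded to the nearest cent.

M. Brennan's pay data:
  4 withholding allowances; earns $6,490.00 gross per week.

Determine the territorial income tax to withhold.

$493.61

Territorial Income Tax: taxable = $6,490.00 − 4×$145.00 = $5,910.00
  $170.60 + 11.1% × ($5,910.00 − $3,000.00) = $170.60 + 11.1% × $2,910.00 = $493.61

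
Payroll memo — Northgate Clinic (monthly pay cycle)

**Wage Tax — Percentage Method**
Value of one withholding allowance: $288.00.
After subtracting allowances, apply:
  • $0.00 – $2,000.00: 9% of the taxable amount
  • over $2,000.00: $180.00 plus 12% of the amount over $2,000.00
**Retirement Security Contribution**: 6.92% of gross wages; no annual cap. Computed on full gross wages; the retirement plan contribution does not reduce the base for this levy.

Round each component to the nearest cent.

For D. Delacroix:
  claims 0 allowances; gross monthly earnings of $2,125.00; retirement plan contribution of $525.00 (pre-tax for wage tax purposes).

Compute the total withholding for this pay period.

Wage Tax: taxable = $2,125.00 − $525.00 = $1,600.00
  9% × $1,600.00 = $144.00
Retirement Security Contribution: 6.92% × $2,125.00 = $147.05
Total: $144.00 + $147.05 = $291.05

$291.05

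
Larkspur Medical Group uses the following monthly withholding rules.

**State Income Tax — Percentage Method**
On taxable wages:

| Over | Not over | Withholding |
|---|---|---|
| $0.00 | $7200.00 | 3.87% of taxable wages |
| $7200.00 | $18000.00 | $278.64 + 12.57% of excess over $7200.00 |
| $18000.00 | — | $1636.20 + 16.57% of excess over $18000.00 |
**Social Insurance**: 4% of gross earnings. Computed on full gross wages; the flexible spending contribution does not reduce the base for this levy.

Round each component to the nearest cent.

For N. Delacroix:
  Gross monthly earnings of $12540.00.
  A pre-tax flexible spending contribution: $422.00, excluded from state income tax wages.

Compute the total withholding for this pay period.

State Income Tax: taxable = $12540.00 − $422.00 = $12118.00
  $278.64 + 12.57% × ($12118.00 − $7200.00) = $278.64 + 12.57% × $4918.00 = $896.83
Social Insurance: 4% × $12540.00 = $501.60
Total: $896.83 + $501.60 = $1398.43

$1398.43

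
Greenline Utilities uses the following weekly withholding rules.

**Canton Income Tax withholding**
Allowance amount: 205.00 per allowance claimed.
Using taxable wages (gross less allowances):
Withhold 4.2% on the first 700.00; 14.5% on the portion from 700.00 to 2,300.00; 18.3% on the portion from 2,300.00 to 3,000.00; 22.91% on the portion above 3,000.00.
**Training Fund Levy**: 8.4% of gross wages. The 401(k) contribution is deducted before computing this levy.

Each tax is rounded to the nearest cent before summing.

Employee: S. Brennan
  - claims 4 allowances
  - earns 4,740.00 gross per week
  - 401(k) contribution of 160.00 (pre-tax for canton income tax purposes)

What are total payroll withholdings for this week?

948.34

Canton Income Tax: taxable = 4,740.00 − 160.00 − 4×205.00 = 3,760.00
  389.50 + 22.91% × (3,760.00 − 3,000.00) = 389.50 + 22.91% × 760.00 = 563.62
Training Fund Levy: 8.4% × 4,580.00 = 384.72
Total: 563.62 + 384.72 = 948.34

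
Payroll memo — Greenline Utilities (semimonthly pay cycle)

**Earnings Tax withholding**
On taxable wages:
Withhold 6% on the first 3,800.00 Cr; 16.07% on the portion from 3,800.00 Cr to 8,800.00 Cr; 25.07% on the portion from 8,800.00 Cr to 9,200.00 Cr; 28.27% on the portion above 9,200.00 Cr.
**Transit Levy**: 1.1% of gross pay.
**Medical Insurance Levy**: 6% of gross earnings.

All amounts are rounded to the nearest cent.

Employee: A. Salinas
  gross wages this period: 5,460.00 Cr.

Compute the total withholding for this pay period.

882.42 Cr

Earnings Tax: taxable = 5,460.00 Cr
  228.00 Cr + 16.07% × (5,460.00 Cr − 3,800.00 Cr) = 228.00 Cr + 16.07% × 1,660.00 Cr = 494.76 Cr
Transit Levy: 1.1% × 5,460.00 Cr = 60.06 Cr
Medical Insurance Levy: 6% × 5,460.00 Cr = 327.60 Cr
Total: 494.76 Cr + 60.06 Cr + 327.60 Cr = 882.42 Cr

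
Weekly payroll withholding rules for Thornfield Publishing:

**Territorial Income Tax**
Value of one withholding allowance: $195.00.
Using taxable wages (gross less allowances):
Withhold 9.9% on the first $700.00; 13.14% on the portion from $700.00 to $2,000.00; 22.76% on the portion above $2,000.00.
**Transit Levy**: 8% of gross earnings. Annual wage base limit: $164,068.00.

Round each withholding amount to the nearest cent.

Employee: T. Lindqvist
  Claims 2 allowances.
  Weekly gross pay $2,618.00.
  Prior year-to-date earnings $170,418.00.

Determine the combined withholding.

$292.01

Territorial Income Tax: taxable = $2,618.00 − 2×$195.00 = $2,228.00
  $240.12 + 22.76% × ($2,228.00 − $2,000.00) = $240.12 + 22.76% × $228.00 = $292.01
Transit Levy: YTD $170,418.00 ≥ cap $164,068.00 → $0.00
Total: $292.01 + $0.00 = $292.01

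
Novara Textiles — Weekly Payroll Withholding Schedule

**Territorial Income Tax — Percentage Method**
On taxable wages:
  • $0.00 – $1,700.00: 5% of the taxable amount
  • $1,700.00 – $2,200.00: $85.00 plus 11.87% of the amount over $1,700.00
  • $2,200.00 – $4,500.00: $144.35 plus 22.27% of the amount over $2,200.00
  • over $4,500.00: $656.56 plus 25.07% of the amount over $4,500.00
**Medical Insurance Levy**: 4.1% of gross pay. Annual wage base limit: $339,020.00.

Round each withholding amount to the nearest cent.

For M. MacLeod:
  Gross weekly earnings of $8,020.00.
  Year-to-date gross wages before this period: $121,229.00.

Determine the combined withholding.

Territorial Income Tax: taxable = $8,020.00
  $656.56 + 25.07% × ($8,020.00 − $4,500.00) = $656.56 + 25.07% × $3,520.00 = $1,539.02
Medical Insurance Levy: 4.1% × $8,020.00 = $328.82
Total: $1,539.02 + $328.82 = $1,867.84

$1,867.84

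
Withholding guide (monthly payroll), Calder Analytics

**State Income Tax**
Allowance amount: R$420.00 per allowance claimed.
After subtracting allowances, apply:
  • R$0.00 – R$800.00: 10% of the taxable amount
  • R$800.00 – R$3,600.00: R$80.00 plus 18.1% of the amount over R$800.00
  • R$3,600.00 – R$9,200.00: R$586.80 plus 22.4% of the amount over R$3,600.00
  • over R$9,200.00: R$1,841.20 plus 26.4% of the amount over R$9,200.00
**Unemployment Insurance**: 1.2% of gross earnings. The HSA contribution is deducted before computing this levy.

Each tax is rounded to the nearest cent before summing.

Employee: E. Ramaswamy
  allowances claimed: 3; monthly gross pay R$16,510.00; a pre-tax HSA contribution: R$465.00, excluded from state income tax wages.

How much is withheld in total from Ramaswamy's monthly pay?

R$3,508.18

State Income Tax: taxable = R$16,510.00 − R$465.00 − 3×R$420.00 = R$14,785.00
  R$1,841.20 + 26.4% × (R$14,785.00 − R$9,200.00) = R$1,841.20 + 26.4% × R$5,585.00 = R$3,315.64
Unemployment Insurance: 1.2% × R$16,045.00 = R$192.54
Total: R$3,315.64 + R$192.54 = R$3,508.18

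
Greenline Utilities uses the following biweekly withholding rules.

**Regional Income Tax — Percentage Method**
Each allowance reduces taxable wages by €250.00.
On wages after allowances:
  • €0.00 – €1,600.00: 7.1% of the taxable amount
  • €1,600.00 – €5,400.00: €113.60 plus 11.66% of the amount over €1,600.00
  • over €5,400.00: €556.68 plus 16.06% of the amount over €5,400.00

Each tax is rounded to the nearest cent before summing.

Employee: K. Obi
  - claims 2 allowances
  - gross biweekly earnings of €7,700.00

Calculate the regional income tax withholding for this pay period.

€845.76

Regional Income Tax: taxable = €7,700.00 − 2×€250.00 = €7,200.00
  €556.68 + 16.06% × (€7,200.00 − €5,400.00) = €556.68 + 16.06% × €1,800.00 = €845.76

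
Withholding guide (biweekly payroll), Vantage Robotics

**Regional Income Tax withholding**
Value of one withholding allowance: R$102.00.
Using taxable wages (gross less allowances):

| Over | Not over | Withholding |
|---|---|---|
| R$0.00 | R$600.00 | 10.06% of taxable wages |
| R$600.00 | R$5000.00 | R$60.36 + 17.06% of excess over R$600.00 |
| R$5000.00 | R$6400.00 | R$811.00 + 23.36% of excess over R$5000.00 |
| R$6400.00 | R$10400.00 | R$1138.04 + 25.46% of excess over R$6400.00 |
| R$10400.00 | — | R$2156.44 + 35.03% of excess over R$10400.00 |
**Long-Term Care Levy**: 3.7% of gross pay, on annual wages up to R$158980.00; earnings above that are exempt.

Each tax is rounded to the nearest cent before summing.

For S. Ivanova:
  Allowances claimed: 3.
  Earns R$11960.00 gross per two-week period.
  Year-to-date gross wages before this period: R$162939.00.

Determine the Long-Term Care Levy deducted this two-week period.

Long-Term Care Levy: YTD R$162939.00 ≥ cap R$158980.00 → R$0.00

R$0.00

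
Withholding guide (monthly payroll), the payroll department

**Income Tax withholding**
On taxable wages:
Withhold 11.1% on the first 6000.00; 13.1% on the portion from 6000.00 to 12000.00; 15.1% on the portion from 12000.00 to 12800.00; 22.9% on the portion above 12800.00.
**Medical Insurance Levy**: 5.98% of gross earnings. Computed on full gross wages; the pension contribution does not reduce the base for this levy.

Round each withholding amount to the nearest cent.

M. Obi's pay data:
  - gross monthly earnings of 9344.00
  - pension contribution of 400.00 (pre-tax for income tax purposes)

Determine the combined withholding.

1610.43

Income Tax: taxable = 9344.00 − 400.00 = 8944.00
  666.00 + 13.1% × (8944.00 − 6000.00) = 666.00 + 13.1% × 2944.00 = 1051.66
Medical Insurance Levy: 5.98% × 9344.00 = 558.77
Total: 1051.66 + 558.77 = 1610.43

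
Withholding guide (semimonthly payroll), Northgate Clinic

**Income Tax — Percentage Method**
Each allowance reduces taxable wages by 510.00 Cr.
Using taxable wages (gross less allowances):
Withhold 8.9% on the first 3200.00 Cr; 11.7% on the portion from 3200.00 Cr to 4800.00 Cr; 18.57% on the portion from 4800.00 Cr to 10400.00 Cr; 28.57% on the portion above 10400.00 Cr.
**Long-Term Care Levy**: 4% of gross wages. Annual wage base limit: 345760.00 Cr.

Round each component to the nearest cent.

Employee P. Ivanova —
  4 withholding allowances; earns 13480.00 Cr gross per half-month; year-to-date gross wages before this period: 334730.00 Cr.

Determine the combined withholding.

Income Tax: taxable = 13480.00 Cr − 4×510.00 Cr = 11440.00 Cr
  1511.92 Cr + 28.57% × (11440.00 Cr − 10400.00 Cr) = 1511.92 Cr + 28.57% × 1040.00 Cr = 1809.05 Cr
Long-Term Care Levy: cap 345760.00 Cr − YTD 334730.00 Cr = 11030.00 Cr subject; 4% × 11030.00 Cr = 441.20 Cr
Total: 1809.05 Cr + 441.20 Cr = 2250.25 Cr

2250.25 Cr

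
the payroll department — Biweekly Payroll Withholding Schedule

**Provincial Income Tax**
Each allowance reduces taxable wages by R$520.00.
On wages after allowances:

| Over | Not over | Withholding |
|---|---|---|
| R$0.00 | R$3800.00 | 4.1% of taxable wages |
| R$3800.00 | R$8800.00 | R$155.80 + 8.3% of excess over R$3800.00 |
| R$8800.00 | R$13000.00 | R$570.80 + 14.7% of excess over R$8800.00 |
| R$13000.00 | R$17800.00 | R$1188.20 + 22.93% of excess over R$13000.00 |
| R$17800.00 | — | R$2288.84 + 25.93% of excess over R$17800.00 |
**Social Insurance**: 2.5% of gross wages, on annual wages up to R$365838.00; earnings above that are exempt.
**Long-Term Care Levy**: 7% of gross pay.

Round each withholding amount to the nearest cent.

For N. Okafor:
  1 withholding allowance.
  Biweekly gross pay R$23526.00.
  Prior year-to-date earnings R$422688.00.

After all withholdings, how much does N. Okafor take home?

Provincial Income Tax: taxable = R$23526.00 − 1×R$520.00 = R$23006.00
  R$2288.84 + 25.93% × (R$23006.00 − R$17800.00) = R$2288.84 + 25.93% × R$5206.00 = R$3638.76
Social Insurance: YTD R$422688.00 ≥ cap R$365838.00 → R$0.00
Long-Term Care Levy: 7% × R$23526.00 = R$1646.82
Total withheld: R$3638.76 + R$0.00 + R$1646.82 = R$5285.58
Net pay: R$23526.00 − R$5285.58 = R$18240.42

R$18240.42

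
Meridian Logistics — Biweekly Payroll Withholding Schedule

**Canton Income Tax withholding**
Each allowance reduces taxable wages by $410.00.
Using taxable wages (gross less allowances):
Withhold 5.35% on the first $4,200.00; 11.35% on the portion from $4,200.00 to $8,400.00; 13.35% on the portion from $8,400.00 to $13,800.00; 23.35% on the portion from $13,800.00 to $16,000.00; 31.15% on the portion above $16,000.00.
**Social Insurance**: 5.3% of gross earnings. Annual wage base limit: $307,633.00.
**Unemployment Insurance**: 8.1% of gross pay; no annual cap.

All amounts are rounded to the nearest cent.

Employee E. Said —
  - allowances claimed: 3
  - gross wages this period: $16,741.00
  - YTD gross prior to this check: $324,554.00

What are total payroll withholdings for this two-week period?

$3,177.84

Canton Income Tax: taxable = $16,741.00 − 3×$410.00 = $15,511.00
  $1,422.30 + 23.35% × ($15,511.00 − $13,800.00) = $1,422.30 + 23.35% × $1,711.00 = $1,821.82
Social Insurance: YTD $324,554.00 ≥ cap $307,633.00 → $0.00
Unemployment Insurance: 8.1% × $16,741.00 = $1,356.02
Total: $1,821.82 + $0.00 + $1,356.02 = $3,177.84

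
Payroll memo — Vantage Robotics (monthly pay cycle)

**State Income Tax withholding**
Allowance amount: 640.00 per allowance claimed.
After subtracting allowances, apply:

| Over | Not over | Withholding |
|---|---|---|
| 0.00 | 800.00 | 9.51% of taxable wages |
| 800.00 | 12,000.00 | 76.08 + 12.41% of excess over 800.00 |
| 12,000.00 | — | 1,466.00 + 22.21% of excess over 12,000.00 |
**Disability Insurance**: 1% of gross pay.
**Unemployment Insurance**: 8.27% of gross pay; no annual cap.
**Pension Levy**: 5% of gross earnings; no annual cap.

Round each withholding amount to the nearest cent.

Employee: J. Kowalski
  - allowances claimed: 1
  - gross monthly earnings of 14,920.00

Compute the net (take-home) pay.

State Income Tax: taxable = 14,920.00 − 1×640.00 = 14,280.00
  1,466.00 + 22.21% × (14,280.00 − 12,000.00) = 1,466.00 + 22.21% × 2,280.00 = 1,972.39
Disability Insurance: 1% × 14,920.00 = 149.20
Unemployment Insurance: 8.27% × 14,920.00 = 1,233.88
Pension Levy: 5% × 14,920.00 = 746.00
Total withheld: 1,972.39 + 149.20 + 1,233.88 + 746.00 = 4,101.47
Net pay: 14,920.00 − 4,101.47 = 10,818.53

10,818.53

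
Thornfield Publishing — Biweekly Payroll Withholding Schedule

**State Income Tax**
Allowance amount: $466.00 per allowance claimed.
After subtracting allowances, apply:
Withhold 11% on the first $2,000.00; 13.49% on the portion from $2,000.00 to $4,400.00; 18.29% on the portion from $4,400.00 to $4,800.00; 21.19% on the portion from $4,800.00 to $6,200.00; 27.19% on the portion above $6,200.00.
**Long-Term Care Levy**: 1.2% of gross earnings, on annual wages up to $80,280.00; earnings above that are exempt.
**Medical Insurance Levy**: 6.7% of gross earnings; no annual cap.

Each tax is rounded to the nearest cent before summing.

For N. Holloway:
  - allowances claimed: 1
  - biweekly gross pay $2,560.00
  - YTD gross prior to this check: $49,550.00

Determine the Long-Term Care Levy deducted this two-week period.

Long-Term Care Levy: 1.2% × $2,560.00 = $30.72

$30.72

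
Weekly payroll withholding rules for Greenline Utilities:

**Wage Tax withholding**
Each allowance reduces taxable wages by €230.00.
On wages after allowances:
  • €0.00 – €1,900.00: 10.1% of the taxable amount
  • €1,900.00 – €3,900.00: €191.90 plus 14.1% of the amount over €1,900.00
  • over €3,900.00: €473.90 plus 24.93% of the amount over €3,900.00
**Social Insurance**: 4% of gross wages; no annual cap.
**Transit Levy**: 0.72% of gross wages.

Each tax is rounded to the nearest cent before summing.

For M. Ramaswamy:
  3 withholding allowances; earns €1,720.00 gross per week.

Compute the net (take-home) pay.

€1,534.79

Wage Tax: taxable = €1,720.00 − 3×€230.00 = €1,030.00
  10.1% × €1,030.00 = €104.03
Social Insurance: 4% × €1,720.00 = €68.80
Transit Levy: 0.72% × €1,720.00 = €12.38
Total withheld: €104.03 + €68.80 + €12.38 = €185.21
Net pay: €1,720.00 − €185.21 = €1,534.79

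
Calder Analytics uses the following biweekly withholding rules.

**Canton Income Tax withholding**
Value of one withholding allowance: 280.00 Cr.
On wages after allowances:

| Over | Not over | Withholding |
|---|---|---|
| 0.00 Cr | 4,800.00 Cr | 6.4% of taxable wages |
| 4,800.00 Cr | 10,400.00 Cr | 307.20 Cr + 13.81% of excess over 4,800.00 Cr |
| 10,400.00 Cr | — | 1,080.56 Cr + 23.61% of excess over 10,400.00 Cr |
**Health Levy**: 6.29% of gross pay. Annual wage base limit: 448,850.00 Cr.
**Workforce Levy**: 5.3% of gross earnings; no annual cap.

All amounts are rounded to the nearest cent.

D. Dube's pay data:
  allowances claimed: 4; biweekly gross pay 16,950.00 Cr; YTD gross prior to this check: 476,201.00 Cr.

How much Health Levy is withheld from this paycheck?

Health Levy: YTD 476,201.00 Cr ≥ cap 448,850.00 Cr → 0.00 Cr

0.00 Cr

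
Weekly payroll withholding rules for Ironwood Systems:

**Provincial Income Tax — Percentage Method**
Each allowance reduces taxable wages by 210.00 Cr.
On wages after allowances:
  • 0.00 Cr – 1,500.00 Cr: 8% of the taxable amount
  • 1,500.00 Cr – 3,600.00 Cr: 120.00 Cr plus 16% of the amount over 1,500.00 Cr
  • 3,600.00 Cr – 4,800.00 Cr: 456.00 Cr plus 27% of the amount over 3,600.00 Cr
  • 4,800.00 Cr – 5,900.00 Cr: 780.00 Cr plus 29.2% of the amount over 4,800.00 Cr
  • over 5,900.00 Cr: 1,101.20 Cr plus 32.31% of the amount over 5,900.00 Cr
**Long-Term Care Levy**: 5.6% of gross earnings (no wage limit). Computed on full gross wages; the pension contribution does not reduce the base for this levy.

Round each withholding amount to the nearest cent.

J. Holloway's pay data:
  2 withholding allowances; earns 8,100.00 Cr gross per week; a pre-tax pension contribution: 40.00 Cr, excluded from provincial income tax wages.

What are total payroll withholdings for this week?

2,116.99 Cr

Provincial Income Tax: taxable = 8,100.00 Cr − 40.00 Cr − 2×210.00 Cr = 7,640.00 Cr
  1,101.20 Cr + 32.31% × (7,640.00 Cr − 5,900.00 Cr) = 1,101.20 Cr + 32.31% × 1,740.00 Cr = 1,663.39 Cr
Long-Term Care Levy: 5.6% × 8,100.00 Cr = 453.60 Cr
Total: 1,663.39 Cr + 453.60 Cr = 2,116.99 Cr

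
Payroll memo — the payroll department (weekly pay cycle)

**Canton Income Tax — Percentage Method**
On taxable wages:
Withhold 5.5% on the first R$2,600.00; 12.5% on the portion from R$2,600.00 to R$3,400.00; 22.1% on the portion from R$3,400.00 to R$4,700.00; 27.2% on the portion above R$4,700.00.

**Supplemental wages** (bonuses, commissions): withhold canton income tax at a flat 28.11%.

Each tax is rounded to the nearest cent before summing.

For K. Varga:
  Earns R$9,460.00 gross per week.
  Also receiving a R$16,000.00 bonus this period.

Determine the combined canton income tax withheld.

R$6,322.62

Canton Income Tax: taxable = R$9,460.00
  R$530.30 + 27.2% × (R$9,460.00 − R$4,700.00) = R$530.30 + 27.2% × R$4,760.00 = R$1,825.02
Supplemental (28.11% flat on bonus): 28.11% × R$16,000.00 = R$4,497.60
Total canton income tax: R$1,825.02 + R$4,497.60 = R$6,322.62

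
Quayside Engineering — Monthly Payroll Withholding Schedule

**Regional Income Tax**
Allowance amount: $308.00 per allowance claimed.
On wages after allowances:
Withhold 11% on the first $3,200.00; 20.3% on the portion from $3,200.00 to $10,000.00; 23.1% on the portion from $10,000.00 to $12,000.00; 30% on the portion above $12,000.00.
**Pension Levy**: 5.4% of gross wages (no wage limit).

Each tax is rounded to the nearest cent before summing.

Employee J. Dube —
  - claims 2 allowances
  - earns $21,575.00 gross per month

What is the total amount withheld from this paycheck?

$6,047.15

Regional Income Tax: taxable = $21,575.00 − 2×$308.00 = $20,959.00
  $2,194.40 + 30% × ($20,959.00 − $12,000.00) = $2,194.40 + 30% × $8,959.00 = $4,882.10
Pension Levy: 5.4% × $21,575.00 = $1,165.05
Total: $4,882.10 + $1,165.05 = $6,047.15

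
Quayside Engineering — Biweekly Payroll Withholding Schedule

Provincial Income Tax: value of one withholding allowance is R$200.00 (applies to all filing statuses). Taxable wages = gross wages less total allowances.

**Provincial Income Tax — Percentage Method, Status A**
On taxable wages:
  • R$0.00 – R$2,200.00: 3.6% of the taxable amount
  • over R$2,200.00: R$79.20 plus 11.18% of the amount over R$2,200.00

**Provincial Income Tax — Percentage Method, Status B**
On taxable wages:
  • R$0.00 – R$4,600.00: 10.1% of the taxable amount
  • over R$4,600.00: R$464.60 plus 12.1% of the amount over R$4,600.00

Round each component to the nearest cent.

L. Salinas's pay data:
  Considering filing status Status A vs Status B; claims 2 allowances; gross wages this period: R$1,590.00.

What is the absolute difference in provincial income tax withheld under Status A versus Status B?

R$77.35

Provincial Income Tax (Status A): taxable = R$1,590.00 − 2×R$200.00 = R$1,190.00
  3.6% × R$1,190.00 = R$42.84
Provincial Income Tax (Status B): taxable = R$1,590.00 − 2×R$200.00 = R$1,190.00
  10.1% × R$1,190.00 = R$120.19
Difference: |R$42.84 − R$120.19| = R$77.35 (higher under Status B)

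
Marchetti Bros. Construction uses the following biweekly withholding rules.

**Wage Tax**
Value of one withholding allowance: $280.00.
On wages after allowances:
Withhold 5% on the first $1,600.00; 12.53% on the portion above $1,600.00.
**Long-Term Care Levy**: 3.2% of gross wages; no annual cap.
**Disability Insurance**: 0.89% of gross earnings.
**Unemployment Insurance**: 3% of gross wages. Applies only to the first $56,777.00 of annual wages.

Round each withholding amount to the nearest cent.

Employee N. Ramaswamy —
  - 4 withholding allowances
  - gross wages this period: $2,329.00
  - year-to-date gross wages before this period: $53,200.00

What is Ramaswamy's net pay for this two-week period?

Wage Tax: taxable = $2,329.00 − 4×$280.00 = $1,209.00
  5% × $1,209.00 = $60.45
Long-Term Care Levy: 3.2% × $2,329.00 = $74.53
Disability Insurance: 0.89% × $2,329.00 = $20.73
Unemployment Insurance: 3% × $2,329.00 = $69.87
Total withheld: $60.45 + $74.53 + $20.73 + $69.87 = $225.58
Net pay: $2,329.00 − $225.58 = $2,103.42

$2,103.42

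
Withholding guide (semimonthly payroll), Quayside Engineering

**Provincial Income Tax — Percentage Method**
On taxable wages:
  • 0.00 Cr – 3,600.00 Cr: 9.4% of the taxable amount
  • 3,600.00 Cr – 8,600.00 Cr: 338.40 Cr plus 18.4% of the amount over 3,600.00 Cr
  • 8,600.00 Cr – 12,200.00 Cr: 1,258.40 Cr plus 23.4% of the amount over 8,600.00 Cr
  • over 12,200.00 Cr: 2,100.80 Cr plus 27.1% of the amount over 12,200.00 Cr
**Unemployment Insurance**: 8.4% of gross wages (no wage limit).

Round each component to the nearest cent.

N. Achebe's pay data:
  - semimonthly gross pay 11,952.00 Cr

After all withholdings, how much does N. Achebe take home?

Provincial Income Tax: taxable = 11,952.00 Cr
  1,258.40 Cr + 23.4% × (11,952.00 Cr − 8,600.00 Cr) = 1,258.40 Cr + 23.4% × 3,352.00 Cr = 2,042.77 Cr
Unemployment Insurance: 8.4% × 11,952.00 Cr = 1,003.97 Cr
Total withheld: 2,042.77 Cr + 1,003.97 Cr = 3,046.74 Cr
Net pay: 11,952.00 Cr − 3,046.74 Cr = 8,905.26 Cr

8,905.26 Cr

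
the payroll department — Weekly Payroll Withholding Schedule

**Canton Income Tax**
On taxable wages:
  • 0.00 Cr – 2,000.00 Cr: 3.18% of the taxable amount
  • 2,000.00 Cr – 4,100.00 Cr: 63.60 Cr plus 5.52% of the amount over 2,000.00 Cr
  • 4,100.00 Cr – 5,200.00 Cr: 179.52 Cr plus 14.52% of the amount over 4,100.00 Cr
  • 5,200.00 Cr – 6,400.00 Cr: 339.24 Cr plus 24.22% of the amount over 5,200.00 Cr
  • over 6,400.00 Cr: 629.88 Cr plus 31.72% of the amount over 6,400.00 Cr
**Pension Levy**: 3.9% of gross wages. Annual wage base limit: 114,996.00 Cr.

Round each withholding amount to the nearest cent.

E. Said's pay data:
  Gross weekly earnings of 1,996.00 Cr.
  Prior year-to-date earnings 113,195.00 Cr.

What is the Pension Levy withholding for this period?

70.24 Cr

Pension Levy: cap 114,996.00 Cr − YTD 113,195.00 Cr = 1,801.00 Cr subject; 3.9% × 1,801.00 Cr = 70.24 Cr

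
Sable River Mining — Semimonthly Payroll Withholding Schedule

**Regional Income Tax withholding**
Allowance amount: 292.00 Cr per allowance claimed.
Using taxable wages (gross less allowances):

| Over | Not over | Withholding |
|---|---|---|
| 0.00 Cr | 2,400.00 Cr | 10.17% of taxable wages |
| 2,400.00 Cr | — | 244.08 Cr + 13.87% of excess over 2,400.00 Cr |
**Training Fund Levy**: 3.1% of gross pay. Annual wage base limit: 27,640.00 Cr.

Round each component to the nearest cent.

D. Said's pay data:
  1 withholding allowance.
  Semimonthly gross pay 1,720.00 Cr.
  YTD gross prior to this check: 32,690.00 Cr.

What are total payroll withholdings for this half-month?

Regional Income Tax: taxable = 1,720.00 Cr − 1×292.00 Cr = 1,428.00 Cr
  10.17% × 1,428.00 Cr = 145.23 Cr
Training Fund Levy: YTD 32,690.00 Cr ≥ cap 27,640.00 Cr → 0.00 Cr
Total: 145.23 Cr + 0.00 Cr = 145.23 Cr

145.23 Cr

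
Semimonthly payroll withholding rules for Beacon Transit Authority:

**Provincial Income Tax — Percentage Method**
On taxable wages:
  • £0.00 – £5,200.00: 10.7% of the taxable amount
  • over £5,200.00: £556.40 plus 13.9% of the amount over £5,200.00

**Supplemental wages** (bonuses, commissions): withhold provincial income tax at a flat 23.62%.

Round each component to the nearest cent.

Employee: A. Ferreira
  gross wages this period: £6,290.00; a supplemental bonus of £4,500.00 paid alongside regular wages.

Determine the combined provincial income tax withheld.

£1,770.81

Provincial Income Tax: taxable = £6,290.00
  £556.40 + 13.9% × (£6,290.00 − £5,200.00) = £556.40 + 13.9% × £1,090.00 = £707.91
Supplemental (23.62% flat on bonus): 23.62% × £4,500.00 = £1,062.90
Total provincial income tax: £707.91 + £1,062.90 = £1,770.81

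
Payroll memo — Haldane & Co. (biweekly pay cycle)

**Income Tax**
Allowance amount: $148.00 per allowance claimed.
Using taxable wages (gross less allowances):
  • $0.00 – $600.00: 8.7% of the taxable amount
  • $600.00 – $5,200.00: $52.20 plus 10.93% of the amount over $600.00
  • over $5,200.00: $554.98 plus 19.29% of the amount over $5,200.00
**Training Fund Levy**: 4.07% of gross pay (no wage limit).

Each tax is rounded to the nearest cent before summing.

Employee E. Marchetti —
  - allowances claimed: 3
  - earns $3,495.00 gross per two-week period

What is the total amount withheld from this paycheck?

Income Tax: taxable = $3,495.00 − 3×$148.00 = $3,051.00
  $52.20 + 10.93% × ($3,051.00 − $600.00) = $52.20 + 10.93% × $2,451.00 = $320.09
Training Fund Levy: 4.07% × $3,495.00 = $142.25
Total: $320.09 + $142.25 = $462.34

$462.34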